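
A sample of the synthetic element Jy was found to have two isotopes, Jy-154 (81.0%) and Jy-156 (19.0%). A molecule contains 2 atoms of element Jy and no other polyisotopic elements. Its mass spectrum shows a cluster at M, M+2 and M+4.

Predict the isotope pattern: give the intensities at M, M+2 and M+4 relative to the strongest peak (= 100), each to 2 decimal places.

100.00 : 46.91 : 5.50

Expanding (0.810 + 0.190)^2:
P(M) = 0.810^2 = 0.656100
P(M+2) = 2 × 0.810^1 × 0.190^1 = 0.307800
P(M+4) = 0.190^2 = 0.036100
The M peak is largest (0.656100); scaling to 100 gives 100.00 : 46.91 : 5.50.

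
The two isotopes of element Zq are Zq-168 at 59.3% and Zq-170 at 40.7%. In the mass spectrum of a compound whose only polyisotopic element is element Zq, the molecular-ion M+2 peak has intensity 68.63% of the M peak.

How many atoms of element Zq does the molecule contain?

1

With n Zq atoms, P(M+2)/P(M) = C(n,1)·p^(n−1)q / p^n = n·q/p = n · 0.407/0.593.
n = 0.6863 × 0.593/0.407 = 1.00 ≈ 1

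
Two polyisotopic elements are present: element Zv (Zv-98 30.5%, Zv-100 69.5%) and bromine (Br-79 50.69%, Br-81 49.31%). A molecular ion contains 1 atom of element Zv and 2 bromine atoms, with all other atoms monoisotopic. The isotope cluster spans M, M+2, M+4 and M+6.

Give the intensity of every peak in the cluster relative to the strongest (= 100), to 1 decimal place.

Element Zv pattern (n=1): 0.3050 : 0.6950
Bromine pattern (n=2): 0.25694761 : 0.49990478 : 0.24314761
Convolve the two distributions (both contribute in 2-u steps):
  M: 0.3050×0.25694761 = 0.078369
  M+2: 0.3050×0.49990478 + 0.6950×0.25694761 = 0.331050
  M+4: 0.3050×0.24314761 + 0.6950×0.49990478 = 0.421594
  M+6: 0.6950×0.24314761 = 0.168988
Scale to base peak (0.421594) = 100: 18.6 : 78.5 : 100.0 : 40.1

18.6 : 78.5 : 100.0 : 40.1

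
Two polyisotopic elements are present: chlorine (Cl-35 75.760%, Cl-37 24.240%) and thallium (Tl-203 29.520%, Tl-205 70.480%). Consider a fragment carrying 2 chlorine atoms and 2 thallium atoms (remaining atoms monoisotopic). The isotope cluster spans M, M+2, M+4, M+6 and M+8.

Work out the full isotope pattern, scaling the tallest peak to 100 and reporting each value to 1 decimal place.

11.3 : 61.1 : 100.0 : 46.7 : 6.6

Chlorine pattern (n=2): 0.57395776 : 0.36728448 : 0.05875776
Thallium pattern (n=2): 0.08714304 : 0.41611392 : 0.49674304
Convolve the two distributions (both contribute in 2-u steps):
  M: 0.57395776×0.08714304 = 0.050016
  M+2: 0.57395776×0.41611392 + 0.36728448×0.08714304 = 0.270838
  M+4: 0.57395776×0.49674304 + 0.36728448×0.41611392 + 0.05875776×0.08714304 = 0.443062
  M+6: 0.36728448×0.49674304 + 0.05875776×0.41611392 = 0.206896
  M+8: 0.05875776×0.49674304 = 0.029188
Scale to base peak (0.443062) = 100: 11.3 : 61.1 : 100.0 : 46.7 : 6.6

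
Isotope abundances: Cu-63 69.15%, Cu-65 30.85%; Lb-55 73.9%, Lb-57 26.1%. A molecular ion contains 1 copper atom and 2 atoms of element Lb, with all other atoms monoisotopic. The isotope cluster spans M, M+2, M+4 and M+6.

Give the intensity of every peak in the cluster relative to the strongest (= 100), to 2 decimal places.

Copper pattern (n=1): 0.6915 : 0.3085
Element Lb pattern (n=2): 0.546121 : 0.385758 : 0.068121
Convolve the two distributions (both contribute in 2-u steps):
  M: 0.6915×0.546121 = 0.377643
  M+2: 0.6915×0.385758 + 0.3085×0.546121 = 0.435230
  M+4: 0.6915×0.068121 + 0.3085×0.385758 = 0.166112
  M+6: 0.3085×0.068121 = 0.021015
Scale to base peak (0.435230) = 100: 86.77 : 100.00 : 38.17 : 4.83

86.77 : 100.00 : 38.17 : 4.83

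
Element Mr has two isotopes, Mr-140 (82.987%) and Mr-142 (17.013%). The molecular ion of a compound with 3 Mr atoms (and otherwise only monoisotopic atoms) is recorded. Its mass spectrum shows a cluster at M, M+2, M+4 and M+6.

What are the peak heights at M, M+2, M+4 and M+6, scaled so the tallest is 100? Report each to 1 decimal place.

Expanding (0.82987 + 0.17013)^3:
P(M) = 0.82987^3 = 0.571518
P(M+2) = 3 × 0.82987^2 × 0.17013^1 = 0.351498
P(M+4) = 3 × 0.82987^1 × 0.17013^2 = 0.072060
P(M+6) = 0.17013^3 = 0.004924
The M peak is largest (0.571518); scaling to 100 gives 100.0 : 61.5 : 12.6 : 0.9.

100.0 : 61.5 : 12.6 : 0.9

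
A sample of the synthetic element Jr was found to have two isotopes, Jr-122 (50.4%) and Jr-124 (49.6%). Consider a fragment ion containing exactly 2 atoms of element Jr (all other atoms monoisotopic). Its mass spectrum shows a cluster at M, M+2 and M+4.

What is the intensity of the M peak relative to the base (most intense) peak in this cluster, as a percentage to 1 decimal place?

50.8%

(0.504 + 0.496)^2 gives M 0.2540, M+2 0.5000, M+4 0.2460; the largest is M+2.
P(M+2) = C(2,1) × 0.504^1 × 0.496^1 = 2 × 0.5040 × 0.4960 = 0.499968 (base)
P(M) = C(2,0) × 0.504^2 × 0.496^0 = 1 × 0.254016 × 1.0000 = 0.254016
Relative intensity = 0.254016 / 0.499968 × 100 = 50.8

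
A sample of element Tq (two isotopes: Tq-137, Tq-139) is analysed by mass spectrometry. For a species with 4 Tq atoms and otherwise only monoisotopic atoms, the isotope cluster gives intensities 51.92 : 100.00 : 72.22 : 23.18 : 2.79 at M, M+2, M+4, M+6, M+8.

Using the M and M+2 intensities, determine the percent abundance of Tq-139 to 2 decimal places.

If p is the fraction of Tq that is Tq-137, then I(M+2)/I(M) = [C(4,1)·p^3·(1−p)] / p^4 = 4·(1−p)/p = 100.00/51.92 = 1.9260
(1−p)/p = 1.9260/4 = 0.4815  ⇒  p = 1/(1 + 0.4815) = 0.6750
Tq-137: 67.50%, Tq-139: 32.50%.

32.50%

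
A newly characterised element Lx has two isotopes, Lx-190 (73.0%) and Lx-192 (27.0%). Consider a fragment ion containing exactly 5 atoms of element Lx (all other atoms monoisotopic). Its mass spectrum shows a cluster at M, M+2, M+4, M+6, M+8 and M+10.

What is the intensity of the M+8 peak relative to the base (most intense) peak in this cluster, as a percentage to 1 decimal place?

5.1%

Binomial terms of (0.730 + 0.270)^5: M 0.2073, M+2 0.3834, M+4 0.2836, M+6 0.1049, M+8 0.0194, M+10 0.0014 → M+2 is the base peak.
P(M+2) = C(5,1) × 0.730^4 × 0.270^1 = 5 × 0.28398241 × 0.2700 = 0.383376 (base)
P(M+8) = C(5,4) × 0.730^1 × 0.270^4 = 5 × 0.7300 × 0.00531441 = 0.019398
Relative intensity = 0.019398 / 0.383376 × 100 = 5.1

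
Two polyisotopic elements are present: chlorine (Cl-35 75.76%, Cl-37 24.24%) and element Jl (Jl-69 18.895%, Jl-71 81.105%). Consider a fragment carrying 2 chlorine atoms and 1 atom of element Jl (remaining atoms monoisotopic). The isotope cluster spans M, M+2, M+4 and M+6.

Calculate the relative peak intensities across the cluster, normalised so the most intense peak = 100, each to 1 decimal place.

20.3 : 100.0 : 57.8 : 8.9

Chlorine pattern (n=2): 0.57395776 : 0.36728448 : 0.05875776
Element Jl pattern (n=1): 0.18895 : 0.81105
Convolve the two distributions (both contribute in 2-u steps):
  M: 0.57395776×0.18895 = 0.108449
  M+2: 0.57395776×0.81105 + 0.36728448×0.18895 = 0.534907
  M+4: 0.36728448×0.81105 + 0.05875776×0.18895 = 0.308988
  M+6: 0.05875776×0.81105 = 0.047655
Scale to base peak (0.534907) = 100: 20.3 : 100.0 : 57.8 : 8.9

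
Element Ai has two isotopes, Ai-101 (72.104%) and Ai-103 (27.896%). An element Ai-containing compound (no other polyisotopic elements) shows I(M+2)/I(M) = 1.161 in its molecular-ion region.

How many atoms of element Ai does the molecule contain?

The M+2/M ratio from n Ai atoms is n · q/p = n · 0.27896/0.72104.
n = 1.161 × 0.72104/0.27896 = 3.00 ≈ 3

3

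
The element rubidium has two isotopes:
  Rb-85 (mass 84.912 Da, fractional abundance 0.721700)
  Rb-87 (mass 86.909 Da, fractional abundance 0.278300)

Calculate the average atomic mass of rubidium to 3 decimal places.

The abundance-weighted mean is 0.721700 × 84.912 + 0.278300 × 86.909
= 61.2810 + 24.1868 = 85.4678 Da

85.468 Da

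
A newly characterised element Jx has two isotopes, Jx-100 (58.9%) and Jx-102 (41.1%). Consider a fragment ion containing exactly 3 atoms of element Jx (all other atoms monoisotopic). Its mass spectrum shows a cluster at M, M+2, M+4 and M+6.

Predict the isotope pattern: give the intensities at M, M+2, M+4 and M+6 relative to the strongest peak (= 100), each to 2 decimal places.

The 3 Jx atoms are independent, so intensities follow the terms of (0.589 + 0.411)^3.
P(M) = 0.589^3 = 0.204336
P(M+2) = 3 × 0.589^2 × 0.411^1 = 0.427754
P(M+4) = 3 × 0.589^1 × 0.411^2 = 0.298483
P(M+6) = 0.411^3 = 0.069427
The M+2 peak is largest (0.427754); scaling to 100 gives 47.77 : 100.00 : 69.78 : 16.23.

47.77 : 100.00 : 69.78 : 16.23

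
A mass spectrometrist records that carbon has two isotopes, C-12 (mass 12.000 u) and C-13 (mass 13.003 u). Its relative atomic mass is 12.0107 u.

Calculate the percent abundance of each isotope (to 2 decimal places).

C-12: 98.93%, C-13: 1.07%

Writing the weighted mean with unknown fraction x of C-12:
12.000·x + 13.003·(1 − x) = 12.0107
(12.000 − 13.003)·x = 12.0107 − 13.003
x = -0.9923 / -1.003 = 0.98933 → 98.93% C-12, 1.07% C-13.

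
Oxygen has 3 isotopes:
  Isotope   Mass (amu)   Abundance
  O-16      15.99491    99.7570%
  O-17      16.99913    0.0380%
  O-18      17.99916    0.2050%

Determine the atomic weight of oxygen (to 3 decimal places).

Average mass = Σ (abundance × isotope mass) = 0.997570 × 15.99491 + 0.000380 × 16.99913 + 0.002050 × 17.99916
= 15.956042 + 0.006460 + 0.036898 = 15.999400 amu

15.999 amu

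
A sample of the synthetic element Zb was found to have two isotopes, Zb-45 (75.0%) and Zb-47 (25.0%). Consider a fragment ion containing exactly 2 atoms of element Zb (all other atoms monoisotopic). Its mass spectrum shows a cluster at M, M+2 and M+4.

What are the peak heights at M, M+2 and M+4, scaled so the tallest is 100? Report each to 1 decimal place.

100.0 : 66.7 : 11.1

Each Zb atom is independently Zb-45 (p = 0.750) or Zb-47 (q = 0.250); the cluster is the binomial expansion (p + q)^2.
P(M) = 0.750^2 = 0.562500
P(M+2) = 2 × 0.750^1 × 0.250^1 = 0.375000
P(M+4) = 0.250^2 = 0.062500
The M peak is largest (0.562500); scaling to 100 gives 100.0 : 66.7 : 11.1.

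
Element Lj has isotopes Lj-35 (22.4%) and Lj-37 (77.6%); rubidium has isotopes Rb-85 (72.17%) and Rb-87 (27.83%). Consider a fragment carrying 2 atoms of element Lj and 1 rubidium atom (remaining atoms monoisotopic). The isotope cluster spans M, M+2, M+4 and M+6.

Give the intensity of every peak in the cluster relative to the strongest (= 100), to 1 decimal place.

Element Lj pattern (n=2): 0.050176 : 0.347648 : 0.602176
Rubidium pattern (n=1): 0.7217 : 0.2783
Convolve the two distributions (both contribute in 2-u steps):
  M: 0.050176×0.7217 = 0.036212
  M+2: 0.050176×0.2783 + 0.347648×0.7217 = 0.264862
  M+4: 0.347648×0.2783 + 0.602176×0.7217 = 0.531341
  M+6: 0.602176×0.2783 = 0.167586
Scale to base peak (0.531341) = 100: 6.8 : 49.8 : 100.0 : 31.5

6.8 : 49.8 : 100.0 : 31.5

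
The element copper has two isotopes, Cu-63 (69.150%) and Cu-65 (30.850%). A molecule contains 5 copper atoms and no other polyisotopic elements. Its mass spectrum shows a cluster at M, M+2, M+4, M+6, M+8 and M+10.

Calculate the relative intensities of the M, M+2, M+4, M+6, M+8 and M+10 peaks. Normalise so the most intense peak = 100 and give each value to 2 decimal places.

44.83 : 100.00 : 89.23 : 39.81 : 8.88 : 0.79

Expanding (0.69150 + 0.30850)^5:
P(M) = 0.69150^5 = 0.158111
P(M+2) = 5 × 0.69150^4 × 0.30850^1 = 0.352691
P(M+4) = 10 × 0.69150^3 × 0.30850^2 = 0.314693
P(M+6) = 10 × 0.69150^2 × 0.30850^3 = 0.140394
P(M+8) = 5 × 0.69150^1 × 0.30850^4 = 0.031317
P(M+10) = 0.30850^5 = 0.002794
The M+2 peak is largest (0.352691); scaling to 100 gives 44.83 : 100.00 : 89.23 : 39.81 : 8.88 : 0.79.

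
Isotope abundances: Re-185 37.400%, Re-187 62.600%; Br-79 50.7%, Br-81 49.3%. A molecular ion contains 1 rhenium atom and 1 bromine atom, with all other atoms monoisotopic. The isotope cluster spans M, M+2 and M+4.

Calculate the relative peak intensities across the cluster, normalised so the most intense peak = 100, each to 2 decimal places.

37.79 : 100.00 : 61.51

Rhenium pattern (n=1): 0.3740 : 0.6260
Bromine pattern (n=1): 0.5070 : 0.4930
Convolve the two distributions (both contribute in 2-u steps):
  M: 0.3740×0.5070 = 0.189618
  M+2: 0.3740×0.4930 + 0.6260×0.5070 = 0.501764
  M+4: 0.6260×0.4930 = 0.308618
Scale to base peak (0.501764) = 100: 37.79 : 100.00 : 61.51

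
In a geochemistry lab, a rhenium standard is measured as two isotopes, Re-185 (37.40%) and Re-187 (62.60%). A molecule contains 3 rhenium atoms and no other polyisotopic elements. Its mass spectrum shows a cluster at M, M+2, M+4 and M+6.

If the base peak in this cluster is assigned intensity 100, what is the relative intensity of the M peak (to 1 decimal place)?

11.9

(0.3740 + 0.6260)^3 gives M 0.0523, M+2 0.2627, M+4 0.4397, M+6 0.2453; the largest is M+4.
P(M+4) = C(3,2) × 0.3740^1 × 0.6260^2 = 3 × 0.3740 × 0.391876 = 0.439685 (base)
P(M) = C(3,0) × 0.3740^3 × 0.6260^0 = 1 × 0.05231362 × 1.0000 = 0.052314
Relative intensity = 0.052314 / 0.439685 × 100 = 11.9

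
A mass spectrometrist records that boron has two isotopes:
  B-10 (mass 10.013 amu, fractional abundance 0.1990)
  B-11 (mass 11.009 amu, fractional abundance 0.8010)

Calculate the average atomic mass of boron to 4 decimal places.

Weight each isotope mass by its fractional abundance: 0.1990 × 10.013 + 0.8010 × 11.009
= 1.99259 + 8.81821 = 10.81080 amu

10.8108 amu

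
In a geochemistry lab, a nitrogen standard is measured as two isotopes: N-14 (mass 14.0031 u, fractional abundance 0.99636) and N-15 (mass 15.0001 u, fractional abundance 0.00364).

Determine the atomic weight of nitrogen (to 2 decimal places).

Weight each isotope mass by its fractional abundance: 0.99636 × 14.0031 + 0.00364 × 15.0001
= 13.95213 + 0.05460 = 14.00673 u

14.01 u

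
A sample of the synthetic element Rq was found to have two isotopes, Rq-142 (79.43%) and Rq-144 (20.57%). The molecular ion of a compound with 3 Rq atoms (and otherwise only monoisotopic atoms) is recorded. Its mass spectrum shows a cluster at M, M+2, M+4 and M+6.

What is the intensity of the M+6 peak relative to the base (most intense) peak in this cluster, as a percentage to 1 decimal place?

(0.7943 + 0.2057)^3 gives M 0.5011, M+2 0.3893, M+4 0.1008, M+6 0.0087; the largest is M.
P(M) = C(3,0) × 0.7943^3 × 0.2057^0 = 1 × 0.50113379 × 1.0000 = 0.501134 (base)
P(M+6) = C(3,3) × 0.7943^0 × 0.2057^3 = 1 × 1.0000 × 0.00870368 = 0.008704
Relative intensity = 0.008704 / 0.501134 × 100 = 1.7

1.7%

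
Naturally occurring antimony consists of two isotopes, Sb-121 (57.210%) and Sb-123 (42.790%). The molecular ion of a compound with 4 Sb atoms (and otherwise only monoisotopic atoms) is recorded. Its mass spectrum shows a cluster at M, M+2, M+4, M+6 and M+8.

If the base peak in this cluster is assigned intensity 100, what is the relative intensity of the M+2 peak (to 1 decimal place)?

Term probabilities: M 0.1071, M+2 0.3205, M+4 0.3596, M+6 0.1793, M+8 0.0335. Base peak = M+4.
P(M+4) = C(4,2) × 0.57210^2 × 0.42790^2 = 6 × 0.32729841 × 0.18309841 = 0.359567 (base)
P(M+2) = C(4,1) × 0.57210^3 × 0.42790^1 = 4 × 0.18724742 × 0.4279 = 0.320493
Relative intensity = 0.320493 / 0.359567 × 100 = 89.1

89.1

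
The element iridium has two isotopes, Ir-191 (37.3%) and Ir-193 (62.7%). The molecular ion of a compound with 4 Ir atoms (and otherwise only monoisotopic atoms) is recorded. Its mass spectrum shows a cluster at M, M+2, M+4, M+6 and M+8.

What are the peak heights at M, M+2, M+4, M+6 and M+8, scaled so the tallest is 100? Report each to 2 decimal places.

5.26 : 35.39 : 89.23 : 100.00 : 42.02

The 4 Ir atoms are independent, so intensities follow the terms of (0.373 + 0.627)^4.
P(M) = 0.373^4 = 0.019357
P(M+2) = 4 × 0.373^3 × 0.627^1 = 0.130153
P(M+4) = 6 × 0.373^2 × 0.627^2 = 0.328174
P(M+6) = 4 × 0.373^1 × 0.627^3 = 0.367766
P(M+8) = 0.627^4 = 0.154550
The M+6 peak is largest (0.367766); scaling to 100 gives 5.26 : 35.39 : 89.23 : 100.00 : 42.02.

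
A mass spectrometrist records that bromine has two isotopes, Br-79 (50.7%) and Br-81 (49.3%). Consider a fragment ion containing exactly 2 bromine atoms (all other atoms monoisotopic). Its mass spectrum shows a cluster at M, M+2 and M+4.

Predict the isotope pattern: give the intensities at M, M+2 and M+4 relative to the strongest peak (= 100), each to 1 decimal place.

Each Br atom is independently Br-79 (p = 0.507) or Br-81 (q = 0.493); the cluster is the binomial expansion (p + q)^2.
P(M) = 0.507^2 = 0.257049
P(M+2) = 2 × 0.507^1 × 0.493^1 = 0.499902
P(M+4) = 0.493^2 = 0.243049
The M+2 peak is largest (0.499902); scaling to 100 gives 51.4 : 100.0 : 48.6.

51.4 : 100.0 : 48.6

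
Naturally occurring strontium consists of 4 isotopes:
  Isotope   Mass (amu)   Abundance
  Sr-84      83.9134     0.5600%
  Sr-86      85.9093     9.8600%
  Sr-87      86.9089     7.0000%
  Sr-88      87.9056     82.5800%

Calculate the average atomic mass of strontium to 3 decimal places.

87.617 amu

Average mass = Σ (abundance × isotope mass) = 0.005600 × 83.9134 + 0.098600 × 85.9093 + 0.070000 × 86.9089 + 0.825800 × 87.9056
= 0.46992 + 8.47066 + 6.08362 + 72.59244 = 87.61664 amu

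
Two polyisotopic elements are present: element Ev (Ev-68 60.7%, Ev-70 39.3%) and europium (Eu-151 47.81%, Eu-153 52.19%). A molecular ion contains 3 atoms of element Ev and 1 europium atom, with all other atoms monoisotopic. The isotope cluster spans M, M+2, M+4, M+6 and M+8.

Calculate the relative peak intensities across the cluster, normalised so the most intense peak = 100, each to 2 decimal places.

29.60 : 89.82 : 100.00 : 48.68 : 8.77

Element Ev pattern (n=3): 0.22364854 : 0.43440137 : 0.28125163 : 0.06069846
Europium pattern (n=1): 0.4781 : 0.5219
Convolve the two distributions (both contribute in 2-u steps):
  M: 0.22364854×0.4781 = 0.106926
  M+2: 0.22364854×0.5219 + 0.43440137×0.4781 = 0.324409
  M+4: 0.43440137×0.5219 + 0.28125163×0.4781 = 0.361180
  M+6: 0.28125163×0.5219 + 0.06069846×0.4781 = 0.175805
  M+8: 0.06069846×0.5219 = 0.031679
Scale to base peak (0.361180) = 100: 29.60 : 89.82 : 100.00 : 48.68 : 8.77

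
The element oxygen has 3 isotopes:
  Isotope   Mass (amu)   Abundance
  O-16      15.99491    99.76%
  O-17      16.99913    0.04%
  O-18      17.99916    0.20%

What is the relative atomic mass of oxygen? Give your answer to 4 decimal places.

Average mass = Σ (abundance × isotope mass) = 0.9976 × 15.99491 + 0.0004 × 16.99913 + 0.0020 × 17.99916
= 15.956522 + 0.006800 + 0.035998 = 15.999320 amu

15.9993 amu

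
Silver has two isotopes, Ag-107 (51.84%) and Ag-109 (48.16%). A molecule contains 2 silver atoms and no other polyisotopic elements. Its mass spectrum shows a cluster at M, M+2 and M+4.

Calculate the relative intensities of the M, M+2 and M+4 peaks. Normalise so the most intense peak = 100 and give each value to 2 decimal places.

53.82 : 100.00 : 46.45

Each Ag atom is independently Ag-107 (p = 0.5184) or Ag-109 (q = 0.4816); the cluster is the binomial expansion (p + q)^2.
P(M) = 0.5184^2 = 0.268739
P(M+2) = 2 × 0.5184^1 × 0.4816^1 = 0.499323
P(M+4) = 0.4816^2 = 0.231939
The M+2 peak is largest (0.499323); scaling to 100 gives 53.82 : 100.00 : 46.45.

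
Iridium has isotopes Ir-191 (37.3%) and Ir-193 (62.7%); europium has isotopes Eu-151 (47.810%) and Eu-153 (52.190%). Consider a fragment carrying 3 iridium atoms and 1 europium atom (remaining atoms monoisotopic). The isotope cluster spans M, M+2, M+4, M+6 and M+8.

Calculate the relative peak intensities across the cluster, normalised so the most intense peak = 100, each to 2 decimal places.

7.14 : 43.81 : 99.85 : 100.00 : 37.03

Iridium pattern (n=3): 0.05189512 : 0.26170165 : 0.43991135 : 0.24649188
Europium pattern (n=1): 0.4781 : 0.5219
Convolve the two distributions (both contribute in 2-u steps):
  M: 0.05189512×0.4781 = 0.024811
  M+2: 0.05189512×0.5219 + 0.26170165×0.4781 = 0.152204
  M+4: 0.26170165×0.5219 + 0.43991135×0.4781 = 0.346904
  M+6: 0.43991135×0.5219 + 0.24649188×0.4781 = 0.347438
  M+8: 0.24649188×0.5219 = 0.128644
Scale to base peak (0.347438) = 100: 7.14 : 43.81 : 99.85 : 100.00 : 37.03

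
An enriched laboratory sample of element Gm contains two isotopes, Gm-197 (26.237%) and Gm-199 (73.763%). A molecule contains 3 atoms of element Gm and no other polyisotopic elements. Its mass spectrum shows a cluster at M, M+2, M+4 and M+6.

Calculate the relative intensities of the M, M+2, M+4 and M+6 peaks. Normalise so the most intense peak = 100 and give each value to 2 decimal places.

Each Gm atom is independently Gm-197 (p = 0.26237) or Gm-199 (q = 0.73763); the cluster is the binomial expansion (p + q)^3.
P(M) = 0.26237^3 = 0.018061
P(M+2) = 3 × 0.26237^2 × 0.73763^1 = 0.152331
P(M+4) = 3 × 0.26237^1 × 0.73763^2 = 0.428265
P(M+6) = 0.73763^3 = 0.401343
The M+4 peak is largest (0.428265); scaling to 100 gives 4.22 : 35.57 : 100.00 : 93.71.

4.22 : 35.57 : 100.00 : 93.71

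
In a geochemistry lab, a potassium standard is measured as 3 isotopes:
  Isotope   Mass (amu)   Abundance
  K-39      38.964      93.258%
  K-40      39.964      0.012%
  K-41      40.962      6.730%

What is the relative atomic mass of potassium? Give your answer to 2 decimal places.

Ar = Σ fᵢ·mᵢ = 0.93258 × 38.964 + 0.00012 × 39.964 + 0.06730 × 40.962
= 36.3370 + 0.0048 + 2.7567 = 39.0985 amu

39.10 amu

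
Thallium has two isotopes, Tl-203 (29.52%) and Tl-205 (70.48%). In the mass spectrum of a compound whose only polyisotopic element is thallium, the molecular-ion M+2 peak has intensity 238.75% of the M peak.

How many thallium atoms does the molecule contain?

1

For n independent Tl atoms, I(M+2)/I(M) = n · (abundance Tl-205) / (abundance Tl-203) = n · 0.7048/0.2952.
n = 2.3875 × 0.2952/0.7048 = 1.00 ≈ 1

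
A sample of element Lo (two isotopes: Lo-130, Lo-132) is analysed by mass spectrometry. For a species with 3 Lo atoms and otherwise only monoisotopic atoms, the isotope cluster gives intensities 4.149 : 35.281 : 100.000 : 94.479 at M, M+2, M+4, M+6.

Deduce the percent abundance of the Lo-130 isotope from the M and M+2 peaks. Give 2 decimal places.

Let p = fractional abundance of Lo-130. I(M+2)/I(M) = [C(3,1)·p^2·(1−p)] / p^3 = 3·(1−p)/p = 35.281/4.149 = 8.5035
(1−p)/p = 8.5035/3 = 2.8345  ⇒  p = 1/(1 + 2.8345) = 0.2608
Lo-130: 26.08%, Lo-132: 73.92%.

26.08%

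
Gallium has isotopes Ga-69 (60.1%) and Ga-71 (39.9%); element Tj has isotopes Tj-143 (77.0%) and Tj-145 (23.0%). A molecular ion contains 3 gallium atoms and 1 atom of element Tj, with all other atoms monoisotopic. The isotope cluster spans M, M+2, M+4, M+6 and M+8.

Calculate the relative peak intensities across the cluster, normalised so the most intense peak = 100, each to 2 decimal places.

Gallium pattern (n=3): 0.2170818 : 0.4323576 : 0.2870394 : 0.0635212
Element Tj pattern (n=1): 0.7700 : 0.2300
Convolve the two distributions (both contribute in 2-u steps):
  M: 0.2170818×0.7700 = 0.167153
  M+2: 0.2170818×0.2300 + 0.4323576×0.7700 = 0.382844
  M+4: 0.4323576×0.2300 + 0.2870394×0.7700 = 0.320463
  M+6: 0.2870394×0.2300 + 0.0635212×0.7700 = 0.114930
  M+8: 0.0635212×0.2300 = 0.014610
Scale to base peak (0.382844) = 100: 43.66 : 100.00 : 83.71 : 30.02 : 3.82

43.66 : 100.00 : 83.71 : 30.02 : 3.82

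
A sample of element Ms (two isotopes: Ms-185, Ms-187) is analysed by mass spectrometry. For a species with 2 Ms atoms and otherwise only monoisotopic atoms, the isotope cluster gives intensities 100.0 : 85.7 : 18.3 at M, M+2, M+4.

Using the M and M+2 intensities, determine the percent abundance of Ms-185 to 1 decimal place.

70.0%

Let p = fractional abundance of Ms-185. I(M+2)/I(M) = [C(2,1)·p^1·(1−p)] / p^2 = 2·(1−p)/p = 85.7/100.0 = 0.8570
(1−p)/p = 0.8570/2 = 0.4285  ⇒  p = 1/(1 + 0.4285) = 0.7000
Ms-185: 70.0%, Ms-187: 30.0%.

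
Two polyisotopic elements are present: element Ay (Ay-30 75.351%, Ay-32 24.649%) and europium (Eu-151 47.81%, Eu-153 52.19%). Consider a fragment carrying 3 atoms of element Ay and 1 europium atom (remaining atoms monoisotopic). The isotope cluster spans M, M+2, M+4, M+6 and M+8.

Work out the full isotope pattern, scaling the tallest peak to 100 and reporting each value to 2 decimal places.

Element Ay pattern (n=3): 0.42782589 : 0.41985429 : 0.13734374 : 0.01497607
Europium pattern (n=1): 0.4781 : 0.5219
Convolve the two distributions (both contribute in 2-u steps):
  M: 0.42782589×0.4781 = 0.204544
  M+2: 0.42782589×0.5219 + 0.41985429×0.4781 = 0.424015
  M+4: 0.41985429×0.5219 + 0.13734374×0.4781 = 0.284786
  M+6: 0.13734374×0.5219 + 0.01497607×0.4781 = 0.078840
  M+8: 0.01497607×0.5219 = 0.007816
Scale to base peak (0.424015) = 100: 48.24 : 100.00 : 67.16 : 18.59 : 1.84

48.24 : 100.00 : 67.16 : 18.59 : 1.84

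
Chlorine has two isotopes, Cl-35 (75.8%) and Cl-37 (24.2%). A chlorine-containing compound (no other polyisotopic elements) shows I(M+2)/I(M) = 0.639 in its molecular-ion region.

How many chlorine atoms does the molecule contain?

For n independent Cl atoms, I(M+2)/I(M) = n · (abundance Cl-37) / (abundance Cl-35) = n · 0.242/0.758.
n = 0.639 × 0.758/0.242 = 2.00 ≈ 2

2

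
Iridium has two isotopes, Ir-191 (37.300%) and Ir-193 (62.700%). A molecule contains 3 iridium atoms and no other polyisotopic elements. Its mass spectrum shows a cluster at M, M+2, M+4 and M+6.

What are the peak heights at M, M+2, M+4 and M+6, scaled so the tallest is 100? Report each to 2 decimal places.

The 3 Ir atoms are independent, so intensities follow the terms of (0.37300 + 0.62700)^3.
P(M) = 0.37300^3 = 0.051895
P(M+2) = 3 × 0.37300^2 × 0.62700^1 = 0.261702
P(M+4) = 3 × 0.37300^1 × 0.62700^2 = 0.439911
P(M+6) = 0.62700^3 = 0.246492
The M+4 peak is largest (0.439911); scaling to 100 gives 11.80 : 59.49 : 100.00 : 56.03.

11.80 : 59.49 : 100.00 : 56.03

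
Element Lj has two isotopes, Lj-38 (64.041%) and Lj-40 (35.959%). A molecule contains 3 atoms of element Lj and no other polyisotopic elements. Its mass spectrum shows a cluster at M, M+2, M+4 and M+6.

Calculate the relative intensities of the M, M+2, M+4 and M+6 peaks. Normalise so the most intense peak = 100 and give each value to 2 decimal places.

Expanding (0.64041 + 0.35959)^3:
P(M) = 0.64041^3 = 0.262648
P(M+2) = 3 × 0.64041^2 × 0.35959^1 = 0.442431
P(M+4) = 3 × 0.64041^1 × 0.35959^2 = 0.248425
P(M+6) = 0.35959^3 = 0.046497
The M+2 peak is largest (0.442431); scaling to 100 gives 59.36 : 100.00 : 56.15 : 10.51.

59.36 : 100.00 : 56.15 : 10.51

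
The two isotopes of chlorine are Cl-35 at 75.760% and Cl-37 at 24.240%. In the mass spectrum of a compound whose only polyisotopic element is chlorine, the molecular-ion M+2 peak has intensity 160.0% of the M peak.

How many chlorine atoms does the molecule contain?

For n independent Cl atoms, I(M+2)/I(M) = n · (abundance Cl-37) / (abundance Cl-35) = n · 0.24240/0.75760.
n = 1.600 × 0.75760/0.24240 = 5.00 ≈ 5

5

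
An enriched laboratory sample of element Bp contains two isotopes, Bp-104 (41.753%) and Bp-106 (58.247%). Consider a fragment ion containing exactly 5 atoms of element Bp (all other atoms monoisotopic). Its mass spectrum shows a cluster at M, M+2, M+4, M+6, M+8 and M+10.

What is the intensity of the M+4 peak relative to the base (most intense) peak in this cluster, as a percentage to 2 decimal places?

Term probabilities: M 0.0127, M+2 0.0885, M+4 0.2470, M+6 0.3445, M+8 0.2403, M+10 0.0670. Base peak = M+6.
P(M+6) = C(5,3) × 0.41753^2 × 0.58247^3 = 10 × 0.1743313 × 0.19761535 = 0.344505 (base)
P(M+4) = C(5,2) × 0.41753^3 × 0.58247^2 = 10 × 0.07278855 × 0.3392713 = 0.246951
Relative intensity = 0.246951 / 0.344505 × 100 = 71.68

71.68%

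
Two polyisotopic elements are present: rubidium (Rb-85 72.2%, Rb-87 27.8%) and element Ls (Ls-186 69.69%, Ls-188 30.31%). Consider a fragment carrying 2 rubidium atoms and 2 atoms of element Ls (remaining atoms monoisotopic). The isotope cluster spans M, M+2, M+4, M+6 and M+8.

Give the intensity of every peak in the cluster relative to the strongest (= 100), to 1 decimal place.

Rubidium pattern (n=2): 0.521284 : 0.401432 : 0.077284
Element Ls pattern (n=2): 0.48566961 : 0.42246078 : 0.09186961
Convolve the two distributions (both contribute in 2-u steps):
  M: 0.521284×0.48566961 = 0.253172
  M+2: 0.521284×0.42246078 + 0.401432×0.48566961 = 0.415185
  M+4: 0.521284×0.09186961 + 0.401432×0.42246078 + 0.077284×0.48566961 = 0.255014
  M+6: 0.401432×0.09186961 + 0.077284×0.42246078 = 0.069529
  M+8: 0.077284×0.09186961 = 0.007100
Scale to base peak (0.415185) = 100: 61.0 : 100.0 : 61.4 : 16.7 : 1.7

61.0 : 100.0 : 61.4 : 16.7 : 1.7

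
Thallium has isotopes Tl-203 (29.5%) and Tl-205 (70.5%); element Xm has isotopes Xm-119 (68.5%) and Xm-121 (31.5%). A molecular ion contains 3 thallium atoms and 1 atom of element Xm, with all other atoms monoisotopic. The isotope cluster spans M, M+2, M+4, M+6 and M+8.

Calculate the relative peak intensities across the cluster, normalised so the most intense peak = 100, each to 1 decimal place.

4.6 : 35.4 : 94.9 : 100.0 : 29.2

Thallium pattern (n=3): 0.02567237 : 0.18405787 : 0.43986713 : 0.35040263
Element Xm pattern (n=1): 0.6850 : 0.3150
Convolve the two distributions (both contribute in 2-u steps):
  M: 0.02567237×0.6850 = 0.017586
  M+2: 0.02567237×0.3150 + 0.18405787×0.6850 = 0.134166
  M+4: 0.18405787×0.3150 + 0.43986713×0.6850 = 0.359287
  M+6: 0.43986713×0.3150 + 0.35040263×0.6850 = 0.378584
  M+8: 0.35040263×0.3150 = 0.110377
Scale to base peak (0.378584) = 100: 4.6 : 35.4 : 94.9 : 100.0 : 29.2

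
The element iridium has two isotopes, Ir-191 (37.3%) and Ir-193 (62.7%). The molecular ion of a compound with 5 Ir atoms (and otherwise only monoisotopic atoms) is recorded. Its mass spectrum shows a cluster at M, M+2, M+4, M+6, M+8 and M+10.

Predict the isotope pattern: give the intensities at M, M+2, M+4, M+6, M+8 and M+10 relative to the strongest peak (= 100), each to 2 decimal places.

2.11 : 17.70 : 59.49 : 100.00 : 84.05 : 28.26

Each Ir atom is independently Ir-191 (p = 0.373) or Ir-193 (q = 0.627); the cluster is the binomial expansion (p + q)^5.
P(M) = 0.373^5 = 0.007220
P(M+2) = 5 × 0.373^4 × 0.627^1 = 0.060684
P(M+4) = 10 × 0.373^3 × 0.627^2 = 0.204015
P(M+6) = 10 × 0.373^2 × 0.627^3 = 0.342942
P(M+8) = 5 × 0.373^1 × 0.627^4 = 0.288237
P(M+10) = 0.627^5 = 0.096903
The M+6 peak is largest (0.342942); scaling to 100 gives 2.11 : 17.70 : 59.49 : 100.00 : 84.05 : 28.26.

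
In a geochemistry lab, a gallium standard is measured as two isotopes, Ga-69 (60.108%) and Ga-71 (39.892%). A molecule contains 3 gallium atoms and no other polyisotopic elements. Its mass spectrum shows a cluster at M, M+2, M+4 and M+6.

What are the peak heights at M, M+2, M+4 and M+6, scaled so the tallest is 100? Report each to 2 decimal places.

50.23 : 100.00 : 66.37 : 14.68

Expanding (0.60108 + 0.39892)^3:
P(M) = 0.60108^3 = 0.217169
P(M+2) = 3 × 0.60108^2 × 0.39892^1 = 0.432386
P(M+4) = 3 × 0.60108^1 × 0.39892^2 = 0.286963
P(M+6) = 0.39892^3 = 0.063483
The M+2 peak is largest (0.432386); scaling to 100 gives 50.23 : 100.00 : 66.37 : 14.68.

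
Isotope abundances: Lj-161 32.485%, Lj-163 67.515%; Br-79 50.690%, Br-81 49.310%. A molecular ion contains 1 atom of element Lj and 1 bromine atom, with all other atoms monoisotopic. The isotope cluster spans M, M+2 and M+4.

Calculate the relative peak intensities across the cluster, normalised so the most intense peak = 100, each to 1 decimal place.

32.8 : 100.0 : 66.3

Element Lj pattern (n=1): 0.32485 : 0.67515
Bromine pattern (n=1): 0.5069 : 0.4931
Convolve the two distributions (both contribute in 2-u steps):
  M: 0.32485×0.5069 = 0.164666
  M+2: 0.32485×0.4931 + 0.67515×0.5069 = 0.502417
  M+4: 0.67515×0.4931 = 0.332916
Scale to base peak (0.502417) = 100: 32.8 : 100.0 : 66.3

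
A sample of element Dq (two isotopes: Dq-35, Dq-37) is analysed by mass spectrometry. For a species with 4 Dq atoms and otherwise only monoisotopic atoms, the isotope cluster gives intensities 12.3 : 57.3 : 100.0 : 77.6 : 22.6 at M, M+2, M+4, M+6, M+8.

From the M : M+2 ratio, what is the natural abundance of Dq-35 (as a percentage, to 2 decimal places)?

Write p for the Dq-35 fraction. I(M+2)/I(M) = [C(4,1)·p^3·(1−p)] / p^4 = 4·(1−p)/p = 57.3/12.3 = 4.6585
(1−p)/p = 4.6585/4 = 1.1646  ⇒  p = 1/(1 + 1.1646) = 0.4620
Dq-35: 46.20%, Dq-37: 53.80%.

46.20%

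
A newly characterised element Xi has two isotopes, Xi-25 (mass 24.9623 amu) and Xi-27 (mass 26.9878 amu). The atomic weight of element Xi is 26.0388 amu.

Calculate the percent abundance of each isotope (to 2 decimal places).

Writing the weighted mean with unknown fraction x of Xi-25:
24.9623·x + 26.9878·(1 − x) = 26.0388
(24.9623 − 26.9878)·x = 26.0388 − 26.9878
x = -0.9490 / -2.0255 = 0.46853 → 46.85% Xi-25, 53.15% Xi-27.

Xi-25: 46.85%, Xi-27: 53.15%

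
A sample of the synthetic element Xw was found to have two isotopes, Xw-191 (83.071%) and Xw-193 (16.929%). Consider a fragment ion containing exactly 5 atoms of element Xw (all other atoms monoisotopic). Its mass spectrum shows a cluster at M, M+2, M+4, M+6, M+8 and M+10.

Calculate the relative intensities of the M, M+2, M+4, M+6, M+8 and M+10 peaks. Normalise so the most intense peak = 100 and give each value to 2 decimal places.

98.14 : 100.00 : 40.76 : 8.31 : 0.85 : 0.03

Each Xw atom is independently Xw-191 (p = 0.83071) or Xw-193 (q = 0.16929); the cluster is the binomial expansion (p + q)^5.
P(M) = 0.83071^5 = 0.395592
P(M+2) = 5 × 0.83071^4 × 0.16929^1 = 0.403087
P(M+4) = 10 × 0.83071^3 × 0.16929^2 = 0.164290
P(M+6) = 10 × 0.83071^2 × 0.16929^3 = 0.033481
P(M+8) = 5 × 0.83071^1 × 0.16929^4 = 0.003411
P(M+10) = 0.16929^5 = 0.000139
The M+2 peak is largest (0.403087); scaling to 100 gives 98.14 : 100.00 : 40.76 : 8.31 : 0.85 : 0.03.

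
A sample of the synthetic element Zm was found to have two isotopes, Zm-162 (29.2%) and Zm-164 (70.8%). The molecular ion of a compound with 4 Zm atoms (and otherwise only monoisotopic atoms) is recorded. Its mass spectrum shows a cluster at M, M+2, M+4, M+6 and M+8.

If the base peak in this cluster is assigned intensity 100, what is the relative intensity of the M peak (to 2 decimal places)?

Binomial terms of (0.292 + 0.708)^4: M 0.0073, M+2 0.0705, M+4 0.2564, M+6 0.4145, M+8 0.2513 → M+6 is the base peak.
P(M+6) = C(4,3) × 0.292^1 × 0.708^3 = 4 × 0.2920 × 0.35489491 = 0.414517 (base)
P(M) = C(4,0) × 0.292^4 × 0.708^0 = 1 × 0.00726995 × 1.0000 = 0.007270
Relative intensity = 0.007270 / 0.414517 × 100 = 1.75

1.75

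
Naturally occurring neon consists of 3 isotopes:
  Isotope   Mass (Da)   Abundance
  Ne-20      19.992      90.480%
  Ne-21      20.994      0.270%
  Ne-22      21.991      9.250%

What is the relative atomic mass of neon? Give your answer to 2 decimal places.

20.18 Da

Ar = Σ fᵢ·mᵢ = 0.90480 × 19.992 + 0.00270 × 20.994 + 0.09250 × 21.991
= 18.0888 + 0.0567 + 2.0342 = 20.1797 Da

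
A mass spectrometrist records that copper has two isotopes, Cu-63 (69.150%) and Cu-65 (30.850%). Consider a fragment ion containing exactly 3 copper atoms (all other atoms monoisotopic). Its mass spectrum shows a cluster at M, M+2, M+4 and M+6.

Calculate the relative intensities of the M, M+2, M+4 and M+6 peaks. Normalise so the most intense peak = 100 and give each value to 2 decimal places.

Expanding (0.69150 + 0.30850)^3:
P(M) = 0.69150^3 = 0.330656
P(M+2) = 3 × 0.69150^2 × 0.30850^1 = 0.442548
P(M+4) = 3 × 0.69150^1 × 0.30850^2 = 0.197435
P(M+6) = 0.30850^3 = 0.029361
The M+2 peak is largest (0.442548); scaling to 100 gives 74.72 : 100.00 : 44.61 : 6.63.

74.72 : 100.00 : 44.61 : 6.63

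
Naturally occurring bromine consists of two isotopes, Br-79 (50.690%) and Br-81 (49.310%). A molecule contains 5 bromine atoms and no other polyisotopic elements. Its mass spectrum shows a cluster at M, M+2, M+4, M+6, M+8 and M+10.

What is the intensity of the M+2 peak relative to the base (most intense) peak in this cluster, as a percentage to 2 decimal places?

51.40%

Binomial terms of (0.50690 + 0.49310)^5: M 0.0335, M+2 0.1628, M+4 0.3167, M+6 0.3081, M+8 0.1498, M+10 0.0292 → M+4 is the base peak.
P(M+4) = C(5,2) × 0.50690^3 × 0.49310^2 = 10 × 0.13024674 × 0.24314761 = 0.316692 (base)
P(M+2) = C(5,1) × 0.50690^4 × 0.49310^1 = 5 × 0.06602207 × 0.4931 = 0.162777
Relative intensity = 0.162777 / 0.316692 × 100 = 51.40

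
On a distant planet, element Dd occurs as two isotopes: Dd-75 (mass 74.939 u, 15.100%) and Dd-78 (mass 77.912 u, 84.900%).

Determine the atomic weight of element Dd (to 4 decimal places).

77.4631 u

Weight each isotope mass by its fractional abundance: 0.15100 × 74.939 + 0.84900 × 77.912
= 11.31579 + 66.14729 = 77.46308 u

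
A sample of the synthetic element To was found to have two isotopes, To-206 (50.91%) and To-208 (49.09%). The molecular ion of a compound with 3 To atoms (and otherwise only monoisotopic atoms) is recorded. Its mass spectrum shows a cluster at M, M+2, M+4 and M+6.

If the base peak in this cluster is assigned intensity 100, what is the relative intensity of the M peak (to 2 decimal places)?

Binomial terms of (0.5091 + 0.4909)^3: M 0.1319, M+2 0.3817, M+4 0.3681, M+6 0.1183 → M+2 is the base peak.
P(M+2) = C(3,1) × 0.5091^2 × 0.4909^1 = 3 × 0.25918281 × 0.4909 = 0.381699 (base)
P(M) = C(3,0) × 0.5091^3 × 0.4909^0 = 1 × 0.13194997 × 1.0000 = 0.131950
Relative intensity = 0.131950 / 0.381699 × 100 = 34.57

34.57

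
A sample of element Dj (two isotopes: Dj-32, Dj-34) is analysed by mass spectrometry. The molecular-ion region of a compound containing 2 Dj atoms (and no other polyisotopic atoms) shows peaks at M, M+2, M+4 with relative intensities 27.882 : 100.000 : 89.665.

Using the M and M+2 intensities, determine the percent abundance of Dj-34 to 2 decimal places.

64.20%

If p is the fraction of Dj that is Dj-32, then I(M+2)/I(M) = [C(2,1)·p^1·(1−p)] / p^2 = 2·(1−p)/p = 100.000/27.882 = 3.5865
(1−p)/p = 3.5865/2 = 1.7933  ⇒  p = 1/(1 + 1.7933) = 0.3580
Dj-32: 35.80%, Dj-34: 64.20%.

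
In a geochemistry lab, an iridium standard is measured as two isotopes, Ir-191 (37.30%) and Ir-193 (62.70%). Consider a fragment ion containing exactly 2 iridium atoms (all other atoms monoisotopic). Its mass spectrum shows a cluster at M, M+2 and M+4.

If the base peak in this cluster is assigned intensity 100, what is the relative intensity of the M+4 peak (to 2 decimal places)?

84.05

Term probabilities: M 0.1391, M+2 0.4677, M+4 0.3931. Base peak = M+2.
P(M+2) = C(2,1) × 0.3730^1 × 0.6270^1 = 2 × 0.3730 × 0.6270 = 0.467742 (base)
P(M+4) = C(2,2) × 0.3730^0 × 0.6270^2 = 1 × 1.0000 × 0.393129 = 0.393129
Relative intensity = 0.393129 / 0.467742 × 100 = 84.05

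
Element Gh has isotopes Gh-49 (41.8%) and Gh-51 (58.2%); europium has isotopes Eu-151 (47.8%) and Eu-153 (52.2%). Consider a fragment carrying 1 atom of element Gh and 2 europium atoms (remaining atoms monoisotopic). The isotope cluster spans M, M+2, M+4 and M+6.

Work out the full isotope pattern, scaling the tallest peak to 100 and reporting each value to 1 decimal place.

Element Gh pattern (n=1): 0.4180 : 0.5820
Europium pattern (n=2): 0.228484 : 0.499032 : 0.272484
Convolve the two distributions (both contribute in 2-u steps):
  M: 0.4180×0.228484 = 0.095506
  M+2: 0.4180×0.499032 + 0.5820×0.228484 = 0.341573
  M+4: 0.4180×0.272484 + 0.5820×0.499032 = 0.404335
  M+6: 0.5820×0.272484 = 0.158586
Scale to base peak (0.404335) = 100: 23.6 : 84.5 : 100.0 : 39.2

23.6 : 84.5 : 100.0 : 39.2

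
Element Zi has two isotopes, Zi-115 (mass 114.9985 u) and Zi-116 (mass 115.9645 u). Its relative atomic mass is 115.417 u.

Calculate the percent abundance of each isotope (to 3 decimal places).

Zi-115: 56.677%, Zi-116: 43.323%

Writing the weighted mean with unknown fraction x of Zi-115:
114.9985·x + 115.9645·(1 − x) = 115.417
(114.9985 − 115.9645)·x = 115.417 − 115.9645
x = -0.5475 / -0.9660 = 0.56677 → 56.677% Zi-115, 43.323% Zi-116.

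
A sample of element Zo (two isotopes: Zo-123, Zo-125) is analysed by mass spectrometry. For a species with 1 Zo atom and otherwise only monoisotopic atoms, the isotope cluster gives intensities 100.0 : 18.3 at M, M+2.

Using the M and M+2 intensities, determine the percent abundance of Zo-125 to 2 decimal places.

15.47%

If p is the fraction of Zo that is Zo-123, then I(M+2)/I(M) = [C(1,1)·p^0·(1−p)] / p^1 = 1·(1−p)/p = 18.3/100.0 = 0.1830
(1−p)/p = 0.1830/1 = 0.1830  ⇒  p = 1/(1 + 0.1830) = 0.8453
Zo-123: 84.53%, Zo-125: 15.47%.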